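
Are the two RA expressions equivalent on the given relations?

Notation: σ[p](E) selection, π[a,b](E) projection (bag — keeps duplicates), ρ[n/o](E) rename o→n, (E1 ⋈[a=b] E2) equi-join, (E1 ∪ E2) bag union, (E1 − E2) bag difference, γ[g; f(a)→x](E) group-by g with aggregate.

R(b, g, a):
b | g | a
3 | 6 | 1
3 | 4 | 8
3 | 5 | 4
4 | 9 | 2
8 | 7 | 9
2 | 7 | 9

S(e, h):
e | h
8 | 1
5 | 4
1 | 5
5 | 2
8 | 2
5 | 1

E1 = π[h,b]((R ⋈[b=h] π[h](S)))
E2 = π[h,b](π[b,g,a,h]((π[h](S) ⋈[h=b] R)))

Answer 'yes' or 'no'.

E1 row counts bottom-up:
  R → 6
  S → 6
  π[h](S) → 6
  (R ⋈[b=h] π[h](S)) → 3
  π[h,b]((R ⋈[b=h] π[h](S))) → 3
E2 row counts bottom-up:
  S → 6
  π[h](S) → 6
  R → 6
  (π[h](S) ⋈[h=b] R) → 3
  π[b,g,a,h]((π[h](S) ⋈[h=b] R)) → 3
  π[h,b](π[b,g,a,h]((π[h](S) ⋈[h=b] R))) → 3

E1 and E2 produce the same multiset:
h | b
2 | 2
2 | 2
4 | 4

yes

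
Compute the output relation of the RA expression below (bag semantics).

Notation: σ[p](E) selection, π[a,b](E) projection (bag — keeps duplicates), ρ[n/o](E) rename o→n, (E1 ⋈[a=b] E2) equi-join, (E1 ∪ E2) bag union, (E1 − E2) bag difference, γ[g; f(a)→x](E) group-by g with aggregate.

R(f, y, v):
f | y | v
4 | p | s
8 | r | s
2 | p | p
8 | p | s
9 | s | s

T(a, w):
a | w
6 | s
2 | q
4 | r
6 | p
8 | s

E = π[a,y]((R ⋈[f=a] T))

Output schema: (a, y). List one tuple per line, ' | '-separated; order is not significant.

Per-node cardinality:
  R → 5
  T → 5
  (R ⋈[f=a] T) → 4
  π[a,y]((R ⋈[f=a] T)) → 4

== RESULT ==
a | y
2 | p
4 | p
8 | p
8 | r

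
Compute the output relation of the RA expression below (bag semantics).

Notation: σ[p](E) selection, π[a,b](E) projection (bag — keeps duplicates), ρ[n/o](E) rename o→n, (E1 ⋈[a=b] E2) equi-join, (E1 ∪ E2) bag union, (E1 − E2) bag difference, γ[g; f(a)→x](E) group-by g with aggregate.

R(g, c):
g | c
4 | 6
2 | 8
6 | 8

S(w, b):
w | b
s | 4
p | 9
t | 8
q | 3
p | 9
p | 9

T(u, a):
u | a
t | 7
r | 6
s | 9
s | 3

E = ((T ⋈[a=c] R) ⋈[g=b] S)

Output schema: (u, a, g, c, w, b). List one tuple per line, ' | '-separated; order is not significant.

Subexpression sizes:
  T → 4
  R → 3
  (T ⋈[a=c] R) → 1
  S → 6
  ((T ⋈[a=c] R) ⋈[g=b] S) → 1

== RESULT ==
u | a | g | c | w | b
r | 6 | 4 | 6 | s | 4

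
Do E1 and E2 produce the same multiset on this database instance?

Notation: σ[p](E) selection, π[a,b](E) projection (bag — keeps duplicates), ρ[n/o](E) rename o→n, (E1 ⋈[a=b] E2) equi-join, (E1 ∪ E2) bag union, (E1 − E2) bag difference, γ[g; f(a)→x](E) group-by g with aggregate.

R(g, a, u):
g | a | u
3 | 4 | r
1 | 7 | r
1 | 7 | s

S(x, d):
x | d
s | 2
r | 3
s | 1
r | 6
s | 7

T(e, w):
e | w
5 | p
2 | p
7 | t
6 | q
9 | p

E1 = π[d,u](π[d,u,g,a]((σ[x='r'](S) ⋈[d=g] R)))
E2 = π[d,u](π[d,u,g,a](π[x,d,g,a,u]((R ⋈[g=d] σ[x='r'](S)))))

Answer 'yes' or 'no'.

E1 per-node cardinality:
  S → 5
  σ[x='r'](S) → 2
  R → 3
  (σ[x='r'](S) ⋈[d=g] R) → 1
  π[d,u,g,a]((σ[x='r'](S) ⋈[d=g] R)) → 1
  π[d,u](π[d,u,g,a]((σ[x='r'](S) ⋈[d=g] R))) → 1
E2 per-node cardinality:
  R → 3
  S → 5
  σ[x='r'](S) → 2
  (R ⋈[g=d] σ[x='r'](S)) → 1
  π[x,d,g,a,u]((R ⋈[g=d] σ[x='r'](S))) → 1
  π[d,u,g,a](π[x,d,g,a,u]((R ⋈[g=d] σ[x='r'](S)))) → 1
  π[d,u](π[d,u,g,a](π[x,d,g,a,u]((R ⋈[g=d] σ[x='r'](S))))) → 1

E1 and E2 produce the same multiset:
d | u
3 | r

yes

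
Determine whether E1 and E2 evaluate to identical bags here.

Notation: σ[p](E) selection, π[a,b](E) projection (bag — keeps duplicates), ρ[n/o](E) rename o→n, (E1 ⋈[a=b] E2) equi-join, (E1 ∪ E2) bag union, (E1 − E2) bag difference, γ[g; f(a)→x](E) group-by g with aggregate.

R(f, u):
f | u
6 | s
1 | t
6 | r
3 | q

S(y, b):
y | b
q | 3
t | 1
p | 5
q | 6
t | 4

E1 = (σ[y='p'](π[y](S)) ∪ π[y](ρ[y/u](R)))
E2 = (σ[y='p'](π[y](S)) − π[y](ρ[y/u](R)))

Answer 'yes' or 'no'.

E1 per-node cardinality:
  S → 5
  π[y](S) → 5
  σ[y='p'](π[y](S)) → 1
  R → 4
  ρ[y/u](R) → 4
  π[y](ρ[y/u](R)) → 4
  (σ[y='p'](π[y](S)) ∪ π[y](ρ[y/u](R))) → 5
E2 per-node cardinality:
  S → 5
  π[y](S) → 5
  σ[y='p'](π[y](S)) → 1
  R → 4
  ρ[y/u](R) → 4
  π[y](ρ[y/u](R)) → 4
  (σ[y='p'](π[y](S)) − π[y](ρ[y/u](R))) → 1

E1 result:
y
p
q
r
s
t
E2 result:
y
p
Witness: ('t',) appears 1× in E1 but 0× in E2.

no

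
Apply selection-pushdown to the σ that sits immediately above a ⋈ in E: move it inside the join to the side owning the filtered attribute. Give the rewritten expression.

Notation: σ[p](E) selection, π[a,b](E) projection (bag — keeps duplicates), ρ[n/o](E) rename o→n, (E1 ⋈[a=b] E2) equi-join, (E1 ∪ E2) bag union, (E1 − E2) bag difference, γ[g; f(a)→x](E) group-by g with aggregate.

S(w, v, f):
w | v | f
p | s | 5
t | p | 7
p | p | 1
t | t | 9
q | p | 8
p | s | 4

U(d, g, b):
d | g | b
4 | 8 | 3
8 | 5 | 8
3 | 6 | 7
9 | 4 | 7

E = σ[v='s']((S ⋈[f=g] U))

σ filters on v, owned by the left side.
E' = (σ[v='s'](S) ⋈[f=g] U)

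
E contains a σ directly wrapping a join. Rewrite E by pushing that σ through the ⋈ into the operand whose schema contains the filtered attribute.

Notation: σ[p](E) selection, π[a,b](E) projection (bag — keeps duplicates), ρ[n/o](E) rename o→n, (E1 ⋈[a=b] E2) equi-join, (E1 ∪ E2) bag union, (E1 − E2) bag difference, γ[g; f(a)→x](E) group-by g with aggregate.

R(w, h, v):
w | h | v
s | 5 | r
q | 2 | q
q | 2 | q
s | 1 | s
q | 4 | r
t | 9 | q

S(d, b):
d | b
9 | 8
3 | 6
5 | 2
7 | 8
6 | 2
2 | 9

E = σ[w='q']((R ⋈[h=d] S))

σ filters on w, owned by the left side.
E' = (σ[w='q'](R) ⋈[h=d] S)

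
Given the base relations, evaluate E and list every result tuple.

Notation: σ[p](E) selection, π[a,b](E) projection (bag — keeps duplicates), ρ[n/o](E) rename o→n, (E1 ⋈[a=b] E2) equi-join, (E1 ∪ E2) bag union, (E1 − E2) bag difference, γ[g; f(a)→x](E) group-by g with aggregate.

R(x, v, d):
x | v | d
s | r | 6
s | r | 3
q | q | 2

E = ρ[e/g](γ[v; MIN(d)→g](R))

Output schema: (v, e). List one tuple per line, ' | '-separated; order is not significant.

Stepwise |·|:
  R → 3
  γ[v; MIN(d)→g](R) → 2
  ρ[e/g](γ[v; MIN(d)→g](R)) → 2

== RESULT ==
v | e
q | 2
r | 3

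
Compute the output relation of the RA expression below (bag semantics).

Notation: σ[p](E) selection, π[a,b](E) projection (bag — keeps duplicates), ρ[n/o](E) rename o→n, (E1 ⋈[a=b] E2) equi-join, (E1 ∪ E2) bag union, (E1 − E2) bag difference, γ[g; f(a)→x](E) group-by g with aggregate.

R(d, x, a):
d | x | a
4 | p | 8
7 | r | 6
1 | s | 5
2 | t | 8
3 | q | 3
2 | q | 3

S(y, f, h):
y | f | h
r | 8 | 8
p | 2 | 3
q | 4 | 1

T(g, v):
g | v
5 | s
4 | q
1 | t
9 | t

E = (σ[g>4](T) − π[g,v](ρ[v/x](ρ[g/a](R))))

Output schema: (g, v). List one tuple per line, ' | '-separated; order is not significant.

Per-node cardinality:
  T → 4
  σ[g>4](T) → 2
  R → 6
  ρ[g/a](R) → 6
  ρ[v/x](ρ[g/a](R)) → 6
  π[g,v](ρ[v/x](ρ[g/a](R))) → 6
  (σ[g>4](T) − π[g,v](ρ[v/x](ρ[g/a](R)))) → 1

== RESULT ==
g | v
9 | t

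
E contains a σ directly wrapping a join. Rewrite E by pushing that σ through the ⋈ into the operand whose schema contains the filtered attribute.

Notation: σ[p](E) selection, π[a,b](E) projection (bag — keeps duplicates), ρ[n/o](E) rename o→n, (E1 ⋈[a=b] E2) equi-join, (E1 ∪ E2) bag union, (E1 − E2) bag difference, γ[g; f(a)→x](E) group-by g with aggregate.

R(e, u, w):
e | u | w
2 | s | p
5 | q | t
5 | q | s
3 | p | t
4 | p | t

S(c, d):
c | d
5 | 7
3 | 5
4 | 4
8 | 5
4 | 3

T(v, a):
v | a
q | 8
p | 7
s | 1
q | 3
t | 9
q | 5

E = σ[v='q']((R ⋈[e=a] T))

σ filters on v, owned by the right side.
E' = (R ⋈[e=a] σ[v='q'](T))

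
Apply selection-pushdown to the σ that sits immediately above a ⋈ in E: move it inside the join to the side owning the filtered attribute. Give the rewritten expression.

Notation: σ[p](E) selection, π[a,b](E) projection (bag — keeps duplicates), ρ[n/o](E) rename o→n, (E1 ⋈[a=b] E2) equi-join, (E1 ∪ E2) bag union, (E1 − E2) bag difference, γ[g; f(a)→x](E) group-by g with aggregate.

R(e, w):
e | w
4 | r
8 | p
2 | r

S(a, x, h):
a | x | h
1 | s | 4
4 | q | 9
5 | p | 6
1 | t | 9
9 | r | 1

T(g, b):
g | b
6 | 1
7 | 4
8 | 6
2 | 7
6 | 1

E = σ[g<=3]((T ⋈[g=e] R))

σ filters on g, owned by the left side.
E' = (σ[g<=3](T) ⋈[g=e] R)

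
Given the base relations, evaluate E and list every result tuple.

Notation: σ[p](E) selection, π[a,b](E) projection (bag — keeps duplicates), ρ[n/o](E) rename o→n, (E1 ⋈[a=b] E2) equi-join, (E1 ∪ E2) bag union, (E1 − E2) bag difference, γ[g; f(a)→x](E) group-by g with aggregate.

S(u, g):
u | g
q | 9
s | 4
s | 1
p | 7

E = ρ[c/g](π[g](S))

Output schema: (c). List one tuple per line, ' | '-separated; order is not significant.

Per-node cardinality:
  S → 4
  π[g](S) → 4
  ρ[c/g](π[g](S)) → 4

== RESULT ==
c
1
4
7
9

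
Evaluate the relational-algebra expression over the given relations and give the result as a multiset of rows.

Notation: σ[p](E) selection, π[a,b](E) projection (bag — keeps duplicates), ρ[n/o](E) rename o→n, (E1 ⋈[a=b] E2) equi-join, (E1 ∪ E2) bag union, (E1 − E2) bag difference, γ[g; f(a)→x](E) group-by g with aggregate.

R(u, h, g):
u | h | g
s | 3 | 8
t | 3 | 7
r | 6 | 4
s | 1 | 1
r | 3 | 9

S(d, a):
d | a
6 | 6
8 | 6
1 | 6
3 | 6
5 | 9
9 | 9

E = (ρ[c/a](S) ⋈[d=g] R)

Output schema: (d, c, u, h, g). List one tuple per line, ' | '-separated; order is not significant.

Row counts bottom-up:
  S → 6
  ρ[c/a](S) → 6
  R → 5
  (ρ[c/a](S) ⋈[d=g] R) → 3

== RESULT ==
d | c | u | h | g
1 | 6 | s | 1 | 1
8 | 6 | s | 3 | 8
9 | 9 | r | 3 | 9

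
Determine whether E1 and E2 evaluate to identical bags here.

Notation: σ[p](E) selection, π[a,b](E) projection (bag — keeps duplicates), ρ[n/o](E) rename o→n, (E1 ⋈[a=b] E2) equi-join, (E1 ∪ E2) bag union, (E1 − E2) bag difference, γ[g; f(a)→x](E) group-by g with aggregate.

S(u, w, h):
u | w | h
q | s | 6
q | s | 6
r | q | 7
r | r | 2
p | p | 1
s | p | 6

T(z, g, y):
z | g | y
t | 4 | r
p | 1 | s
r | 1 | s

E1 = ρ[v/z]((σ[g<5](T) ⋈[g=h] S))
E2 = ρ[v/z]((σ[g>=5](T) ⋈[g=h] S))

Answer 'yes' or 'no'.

E1 subexpression sizes:
  T → 3
  σ[g<5](T) → 3
  S → 6
  (σ[g<5](T) ⋈[g=h] S) → 2
  ρ[v/z]((σ[g<5](T) ⋈[g=h] S)) → 2
E2 subexpression sizes:
  T → 3
  σ[g>=5](T) → 0
  S → 6
  (σ[g>=5](T) ⋈[g=h] S) → 0
  ρ[v/z]((σ[g>=5](T) ⋈[g=h] S)) → 0

E1 result:
v | g | y | u | w | h
p | 1 | s | p | p | 1
r | 1 | s | p | p | 1
E2 result:
v | g | y | u | w | h
(0 rows)
Witness: ('p', 1, 's', 'p', 'p', 1) appears 1× in E1 but 0× in E2.

no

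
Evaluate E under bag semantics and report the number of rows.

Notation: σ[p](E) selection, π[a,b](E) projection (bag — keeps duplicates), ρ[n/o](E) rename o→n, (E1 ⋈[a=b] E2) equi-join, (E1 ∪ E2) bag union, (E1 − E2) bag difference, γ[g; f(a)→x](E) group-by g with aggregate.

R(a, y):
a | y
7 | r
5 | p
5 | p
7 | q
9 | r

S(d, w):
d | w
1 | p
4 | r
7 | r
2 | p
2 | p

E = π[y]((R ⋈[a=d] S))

Subexpression sizes:
  R → 5
  S → 5
  (R ⋈[a=d] S) → 2
  π[y]((R ⋈[a=d] S)) → 2

|E| = 2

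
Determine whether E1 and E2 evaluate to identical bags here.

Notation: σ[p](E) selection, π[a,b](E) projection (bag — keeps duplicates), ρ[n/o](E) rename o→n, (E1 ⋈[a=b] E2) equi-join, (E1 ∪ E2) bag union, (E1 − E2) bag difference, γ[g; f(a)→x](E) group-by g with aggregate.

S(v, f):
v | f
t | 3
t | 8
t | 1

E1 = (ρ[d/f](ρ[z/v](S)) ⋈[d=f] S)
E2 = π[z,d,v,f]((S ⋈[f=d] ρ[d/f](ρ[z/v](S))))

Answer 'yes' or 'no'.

E1 row counts bottom-up:
  S → 3
  ρ[z/v](S) → 3
  ρ[d/f](ρ[z/v](S)) → 3
  S → 3
  (ρ[d/f](ρ[z/v](S)) ⋈[d=f] S) → 3
E2 row counts bottom-up:
  S → 3
  S → 3
  ρ[z/v](S) → 3
  ρ[d/f](ρ[z/v](S)) → 3
  (S ⋈[f=d] ρ[d/f](ρ[z/v](S))) → 3
  π[z,d,v,f]((S ⋈[f=d] ρ[d/f](ρ[z/v](S)))) → 3

E1 and E2 produce the same multiset:
z | d | v | f
t | 1 | t | 1
t | 3 | t | 3
t | 8 | t | 8

yes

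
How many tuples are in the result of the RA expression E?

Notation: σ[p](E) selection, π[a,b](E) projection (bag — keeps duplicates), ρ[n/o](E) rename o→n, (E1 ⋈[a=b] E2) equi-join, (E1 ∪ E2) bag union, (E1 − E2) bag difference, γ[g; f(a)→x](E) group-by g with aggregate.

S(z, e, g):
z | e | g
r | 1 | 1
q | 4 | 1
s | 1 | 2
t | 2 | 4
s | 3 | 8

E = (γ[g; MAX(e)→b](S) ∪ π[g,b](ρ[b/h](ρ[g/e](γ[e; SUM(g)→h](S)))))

Row counts bottom-up:
  S → 5
  γ[g; MAX(e)→b](S) → 4
  S → 5
  γ[e; SUM(g)→h](S) → 4
  ρ[g/e](γ[e; SUM(g)→h](S)) → 4
  ρ[b/h](ρ[g/e](γ[e; SUM(g)→h](S))) → 4
  π[g,b](ρ[b/h](ρ[g/e](γ[e; SUM(g)→h](S)))) → 4
  (γ[g; MAX(e)→b](S) ∪ π[g,b](ρ[b/h](ρ[g/e](γ[e; SUM(g)→h](S))))) → 8

|E| = 8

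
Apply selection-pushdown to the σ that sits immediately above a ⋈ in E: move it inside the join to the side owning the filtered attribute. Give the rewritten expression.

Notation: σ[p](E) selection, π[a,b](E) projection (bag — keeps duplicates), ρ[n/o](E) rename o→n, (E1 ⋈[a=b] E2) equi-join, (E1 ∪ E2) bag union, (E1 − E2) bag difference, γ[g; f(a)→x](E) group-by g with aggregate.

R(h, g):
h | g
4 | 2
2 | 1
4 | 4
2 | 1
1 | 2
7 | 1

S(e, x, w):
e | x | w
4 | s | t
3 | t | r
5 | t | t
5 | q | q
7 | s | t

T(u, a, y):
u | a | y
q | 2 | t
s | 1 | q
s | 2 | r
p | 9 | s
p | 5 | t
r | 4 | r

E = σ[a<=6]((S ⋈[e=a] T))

σ filters on a, owned by the right side.
E' = (S ⋈[e=a] σ[a<=6](T))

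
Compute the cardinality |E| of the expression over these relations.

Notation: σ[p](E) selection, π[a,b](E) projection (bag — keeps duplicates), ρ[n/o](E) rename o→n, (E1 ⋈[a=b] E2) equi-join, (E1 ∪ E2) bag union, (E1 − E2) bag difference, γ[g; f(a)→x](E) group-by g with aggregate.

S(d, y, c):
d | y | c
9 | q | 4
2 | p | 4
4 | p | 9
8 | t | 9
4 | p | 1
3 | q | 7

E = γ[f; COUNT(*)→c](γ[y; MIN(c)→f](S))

Row counts bottom-up:
  S → 6
  γ[y; MIN(c)→f](S) → 3
  γ[f; COUNT(*)→c](γ[y; MIN(c)→f](S)) → 3

|E| = 3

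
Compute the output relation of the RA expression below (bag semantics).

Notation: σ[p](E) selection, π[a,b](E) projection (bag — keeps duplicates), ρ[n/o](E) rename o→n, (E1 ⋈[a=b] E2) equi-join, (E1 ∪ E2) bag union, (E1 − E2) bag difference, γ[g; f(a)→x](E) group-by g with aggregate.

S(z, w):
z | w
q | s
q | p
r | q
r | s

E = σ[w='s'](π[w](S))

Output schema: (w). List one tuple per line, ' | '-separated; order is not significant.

Stepwise |·|:
  S → 4
  π[w](S) → 4
  σ[w='s'](π[w](S)) → 2

== RESULT ==
w
s
s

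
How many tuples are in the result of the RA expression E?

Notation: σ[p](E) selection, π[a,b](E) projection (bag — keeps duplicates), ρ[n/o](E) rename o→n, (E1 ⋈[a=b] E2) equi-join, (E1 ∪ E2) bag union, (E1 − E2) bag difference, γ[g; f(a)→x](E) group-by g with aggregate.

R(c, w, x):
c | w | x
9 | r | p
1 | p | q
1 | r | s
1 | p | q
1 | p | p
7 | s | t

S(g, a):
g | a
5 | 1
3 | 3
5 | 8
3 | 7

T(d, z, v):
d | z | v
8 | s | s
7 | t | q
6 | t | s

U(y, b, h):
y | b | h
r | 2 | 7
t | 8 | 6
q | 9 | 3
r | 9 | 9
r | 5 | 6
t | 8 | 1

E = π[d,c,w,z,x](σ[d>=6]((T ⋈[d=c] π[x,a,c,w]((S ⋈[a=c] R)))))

Row counts bottom-up:
  T → 3
  S → 4
  R → 6
  (S ⋈[a=c] R) → 5
  π[x,a,c,w]((S ⋈[a=c] R)) → 5
  (T ⋈[d=c] π[x,a,c,w]((S ⋈[a=c] R))) → 1
  σ[d>=6]((T ⋈[d=c] π[x,a,c,w]((S ⋈[a=c] R)))) → 1
  π[d,c,w,z,x](σ[d>=6]((T ⋈[d=c] π[x,a,c,w]((S ⋈[a=c] R))))) → 1

|E| = 1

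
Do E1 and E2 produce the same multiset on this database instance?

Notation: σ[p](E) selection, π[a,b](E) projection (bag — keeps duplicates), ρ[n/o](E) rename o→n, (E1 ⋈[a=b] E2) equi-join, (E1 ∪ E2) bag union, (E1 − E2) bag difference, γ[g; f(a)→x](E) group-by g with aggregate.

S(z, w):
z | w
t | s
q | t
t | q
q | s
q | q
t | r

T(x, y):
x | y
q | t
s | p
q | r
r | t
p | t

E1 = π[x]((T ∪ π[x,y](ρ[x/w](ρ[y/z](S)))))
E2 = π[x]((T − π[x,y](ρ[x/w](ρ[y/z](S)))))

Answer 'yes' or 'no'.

E1 row counts bottom-up:
  T → 5
  S → 6
  ρ[y/z](S) → 6
  ρ[x/w](ρ[y/z](S)) → 6
  π[x,y](ρ[x/w](ρ[y/z](S))) → 6
  (T ∪ π[x,y](ρ[x/w](ρ[y/z](S)))) → 11
  π[x]((T ∪ π[x,y](ρ[x/w](ρ[y/z](S))))) → 11
E2 row counts bottom-up:
  T → 5
  S → 6
  ρ[y/z](S) → 6
  ρ[x/w](ρ[y/z](S)) → 6
  π[x,y](ρ[x/w](ρ[y/z](S))) → 6
  (T − π[x,y](ρ[x/w](ρ[y/z](S)))) → 3
  π[x]((T − π[x,y](ρ[x/w](ρ[y/z](S))))) → 3

E1 result:
x
p
q
q
q
q
r
r
s
s
s
t
E2 result:
x
p
q
s
Witness: ('t',) appears 1× in E1 but 0× in E2.

no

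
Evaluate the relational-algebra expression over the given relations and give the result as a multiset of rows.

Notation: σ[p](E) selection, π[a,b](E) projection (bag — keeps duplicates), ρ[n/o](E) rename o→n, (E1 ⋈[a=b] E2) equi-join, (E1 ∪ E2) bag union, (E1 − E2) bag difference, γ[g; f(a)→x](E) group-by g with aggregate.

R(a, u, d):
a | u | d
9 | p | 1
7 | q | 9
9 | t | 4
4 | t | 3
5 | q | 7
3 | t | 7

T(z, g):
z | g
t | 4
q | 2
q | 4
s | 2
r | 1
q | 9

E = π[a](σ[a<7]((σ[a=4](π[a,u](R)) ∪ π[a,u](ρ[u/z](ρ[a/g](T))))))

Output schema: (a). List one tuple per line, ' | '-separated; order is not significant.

Per-node cardinality:
  R → 6
  π[a,u](R) → 6
  σ[a=4](π[a,u](R)) → 1
  T → 6
  ρ[a/g](T) → 6
  ρ[u/z](ρ[a/g](T)) → 6
  π[a,u](ρ[u/z](ρ[a/g](T))) → 6
  (σ[a=4](π[a,u](R)) ∪ π[a,u](ρ[u/z](ρ[a/g](T)))) → 7
  σ[a<7]((σ[a=4](π[a,u](R)) ∪ π[a,u](ρ[u/z](ρ[a/g](T))))) → 6
  π[a](σ[a<7]((σ[a=4](π[a,u](R)) ∪ π[a,u](ρ[u/z](ρ[a/g](T)))))) → 6

== RESULT ==
a
1
2
2
4
4
4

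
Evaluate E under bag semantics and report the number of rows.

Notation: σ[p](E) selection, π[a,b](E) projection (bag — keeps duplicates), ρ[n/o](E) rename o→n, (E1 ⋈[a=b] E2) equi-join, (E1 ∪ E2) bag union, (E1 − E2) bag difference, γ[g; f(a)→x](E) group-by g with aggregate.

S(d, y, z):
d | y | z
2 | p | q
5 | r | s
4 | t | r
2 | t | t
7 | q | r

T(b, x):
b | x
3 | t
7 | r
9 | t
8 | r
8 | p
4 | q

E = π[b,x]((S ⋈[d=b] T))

Row counts bottom-up:
  S → 5
  T → 6
  (S ⋈[d=b] T) → 2
  π[b,x]((S ⋈[d=b] T)) → 2

|E| = 2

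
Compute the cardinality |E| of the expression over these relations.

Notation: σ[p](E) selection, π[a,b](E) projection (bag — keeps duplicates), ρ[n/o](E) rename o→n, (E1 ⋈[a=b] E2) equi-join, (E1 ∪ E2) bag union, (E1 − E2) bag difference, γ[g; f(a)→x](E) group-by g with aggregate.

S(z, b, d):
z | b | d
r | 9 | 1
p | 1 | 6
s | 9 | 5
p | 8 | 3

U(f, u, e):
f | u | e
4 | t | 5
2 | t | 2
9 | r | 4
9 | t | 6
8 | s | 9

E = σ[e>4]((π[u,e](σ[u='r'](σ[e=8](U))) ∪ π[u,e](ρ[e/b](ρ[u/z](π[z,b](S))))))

Row counts bottom-up:
  U → 5
  σ[e=8](U) → 0
  σ[u='r'](σ[e=8](U)) → 0
  π[u,e](σ[u='r'](σ[e=8](U))) → 0
  S → 4
  π[z,b](S) → 4
  ρ[u/z](π[z,b](S)) → 4
  ρ[e/b](ρ[u/z](π[z,b](S))) → 4
  π[u,e](ρ[e/b](ρ[u/z](π[z,b](S)))) → 4
  (π[u,e](σ[u='r'](σ[e=8](U))) ∪ π[u,e](ρ[e/b](ρ[u/z](π[z,b](S))))) → 4
  σ[e>4]((π[u,e](σ[u='r'](σ[e=8](U))) ∪ π[u,e](ρ[e/b](ρ[u/z](π[z,b](S)))))) → 3

|E| = 3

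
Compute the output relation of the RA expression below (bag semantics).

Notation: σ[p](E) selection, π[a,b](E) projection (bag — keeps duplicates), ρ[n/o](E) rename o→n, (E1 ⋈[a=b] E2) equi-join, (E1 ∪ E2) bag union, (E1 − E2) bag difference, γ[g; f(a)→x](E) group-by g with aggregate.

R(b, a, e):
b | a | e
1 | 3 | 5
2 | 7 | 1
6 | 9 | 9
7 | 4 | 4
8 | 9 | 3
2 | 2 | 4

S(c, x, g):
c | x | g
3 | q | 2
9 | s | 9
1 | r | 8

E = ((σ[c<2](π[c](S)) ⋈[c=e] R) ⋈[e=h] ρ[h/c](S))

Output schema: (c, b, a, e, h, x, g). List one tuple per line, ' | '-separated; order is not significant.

Row counts bottom-up:
  S → 3
  π[c](S) → 3
  σ[c<2](π[c](S)) → 1
  R → 6
  (σ[c<2](π[c](S)) ⋈[c=e] R) → 1
  S → 3
  ρ[h/c](S) → 3
  ((σ[c<2](π[c](S)) ⋈[c=e] R) ⋈[e=h] ρ[h/c](S)) → 1

== RESULT ==
c | b | a | e | h | x | g
1 | 2 | 7 | 1 | 1 | r | 8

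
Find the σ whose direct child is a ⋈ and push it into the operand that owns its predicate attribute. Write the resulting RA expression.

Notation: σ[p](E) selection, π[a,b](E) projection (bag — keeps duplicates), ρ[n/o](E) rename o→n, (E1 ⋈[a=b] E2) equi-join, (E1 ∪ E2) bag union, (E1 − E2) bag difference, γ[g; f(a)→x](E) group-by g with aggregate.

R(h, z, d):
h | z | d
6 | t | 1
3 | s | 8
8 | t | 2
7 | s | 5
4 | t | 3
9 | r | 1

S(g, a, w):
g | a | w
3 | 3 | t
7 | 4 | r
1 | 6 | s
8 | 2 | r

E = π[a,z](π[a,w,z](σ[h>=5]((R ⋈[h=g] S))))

σ filters on h, owned by the left side.
E' = π[a,z](π[a,w,z]((σ[h>=5](R) ⋈[h=g] S)))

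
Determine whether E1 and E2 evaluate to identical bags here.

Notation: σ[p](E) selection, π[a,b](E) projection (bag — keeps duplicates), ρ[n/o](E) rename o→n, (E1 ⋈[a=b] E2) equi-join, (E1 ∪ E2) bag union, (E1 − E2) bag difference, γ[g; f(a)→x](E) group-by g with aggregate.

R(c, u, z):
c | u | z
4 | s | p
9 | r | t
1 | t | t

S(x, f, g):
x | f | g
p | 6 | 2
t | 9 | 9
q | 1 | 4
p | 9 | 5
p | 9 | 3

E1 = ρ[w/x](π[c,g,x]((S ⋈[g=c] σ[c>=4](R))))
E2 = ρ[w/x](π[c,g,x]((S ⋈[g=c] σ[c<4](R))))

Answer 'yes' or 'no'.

E1 stepwise |·|:
  S → 5
  R → 3
  σ[c>=4](R) → 2
  (S ⋈[g=c] σ[c>=4](R)) → 2
  π[c,g,x]((S ⋈[g=c] σ[c>=4](R))) → 2
  ρ[w/x](π[c,g,x]((S ⋈[g=c] σ[c>=4](R)))) → 2
E2 stepwise |·|:
  S → 5
  R → 3
  σ[c<4](R) → 1
  (S ⋈[g=c] σ[c<4](R)) → 0
  π[c,g,x]((S ⋈[g=c] σ[c<4](R))) → 0
  ρ[w/x](π[c,g,x]((S ⋈[g=c] σ[c<4](R)))) → 0

E1 result:
c | g | w
4 | 4 | q
9 | 9 | t
E2 result:
c | g | w
(0 rows)
Witness: (9, 9, 't') appears 1× in E1 but 0× in E2.

no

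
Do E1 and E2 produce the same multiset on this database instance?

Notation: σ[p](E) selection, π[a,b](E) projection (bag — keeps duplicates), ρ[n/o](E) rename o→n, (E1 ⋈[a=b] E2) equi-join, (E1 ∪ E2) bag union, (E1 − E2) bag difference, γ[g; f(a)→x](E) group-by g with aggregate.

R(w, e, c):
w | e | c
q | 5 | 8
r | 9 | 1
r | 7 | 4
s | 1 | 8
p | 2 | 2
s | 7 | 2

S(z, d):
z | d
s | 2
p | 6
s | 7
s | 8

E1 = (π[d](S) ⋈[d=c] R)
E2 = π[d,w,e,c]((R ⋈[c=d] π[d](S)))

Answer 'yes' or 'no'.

E1 subexpression sizes:
  S → 4
  π[d](S) → 4
  R → 6
  (π[d](S) ⋈[d=c] R) → 4
E2 subexpression sizes:
  R → 6
  S → 4
  π[d](S) → 4
  (R ⋈[c=d] π[d](S)) → 4
  π[d,w,e,c]((R ⋈[c=d] π[d](S))) → 4

E1 and E2 produce the same multiset:
d | w | e | c
2 | p | 2 | 2
2 | s | 7 | 2
8 | q | 5 | 8
8 | s | 1 | 8

yes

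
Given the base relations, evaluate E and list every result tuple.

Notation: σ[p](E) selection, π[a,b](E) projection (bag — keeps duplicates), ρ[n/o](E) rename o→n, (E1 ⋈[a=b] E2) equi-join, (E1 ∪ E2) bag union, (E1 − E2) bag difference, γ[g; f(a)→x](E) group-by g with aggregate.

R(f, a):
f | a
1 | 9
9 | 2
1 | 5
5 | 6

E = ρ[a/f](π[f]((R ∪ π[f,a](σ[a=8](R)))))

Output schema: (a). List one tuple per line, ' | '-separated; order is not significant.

Row counts bottom-up:
  R → 4
  R → 4
  σ[a=8](R) → 0
  π[f,a](σ[a=8](R)) → 0
  (R ∪ π[f,a](σ[a=8](R))) → 4
  π[f]((R ∪ π[f,a](σ[a=8](R)))) → 4
  ρ[a/f](π[f]((R ∪ π[f,a](σ[a=8](R))))) → 4

== RESULT ==
a
1
1
5
9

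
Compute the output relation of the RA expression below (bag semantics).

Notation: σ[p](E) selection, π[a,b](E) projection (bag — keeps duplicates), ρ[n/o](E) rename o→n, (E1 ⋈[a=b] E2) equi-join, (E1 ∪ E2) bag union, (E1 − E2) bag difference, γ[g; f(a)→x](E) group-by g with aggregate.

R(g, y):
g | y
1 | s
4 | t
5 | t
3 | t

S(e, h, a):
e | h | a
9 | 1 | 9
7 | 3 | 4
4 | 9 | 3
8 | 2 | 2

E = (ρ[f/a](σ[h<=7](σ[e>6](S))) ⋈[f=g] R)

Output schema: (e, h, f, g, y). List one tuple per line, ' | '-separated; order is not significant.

Subexpression sizes:
  S → 4
  σ[e>6](S) → 3
  σ[h<=7](σ[e>6](S)) → 3
  ρ[f/a](σ[h<=7](σ[e>6](S))) → 3
  R → 4
  (ρ[f/a](σ[h<=7](σ[e>6](S))) ⋈[f=g] R) → 1

== RESULT ==
e | h | f | g | y
7 | 3 | 4 | 4 | t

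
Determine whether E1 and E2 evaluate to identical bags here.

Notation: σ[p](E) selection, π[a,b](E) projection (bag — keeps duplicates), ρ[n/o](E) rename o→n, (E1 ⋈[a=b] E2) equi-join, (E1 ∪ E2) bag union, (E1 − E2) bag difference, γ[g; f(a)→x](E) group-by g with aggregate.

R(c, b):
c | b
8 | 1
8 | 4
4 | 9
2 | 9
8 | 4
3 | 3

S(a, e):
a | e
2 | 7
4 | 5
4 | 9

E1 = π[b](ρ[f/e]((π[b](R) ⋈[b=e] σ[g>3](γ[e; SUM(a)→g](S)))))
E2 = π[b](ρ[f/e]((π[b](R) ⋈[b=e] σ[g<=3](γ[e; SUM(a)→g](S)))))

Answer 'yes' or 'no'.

E1 row counts bottom-up:
  R → 6
  π[b](R) → 6
  S → 3
  γ[e; SUM(a)→g](S) → 3
  σ[g>3](γ[e; SUM(a)→g](S)) → 2
  (π[b](R) ⋈[b=e] σ[g>3](γ[e; SUM(a)→g](S))) → 2
  ρ[f/e]((π[b](R) ⋈[b=e] σ[g>3](γ[e; SUM(a)→g](S)))) → 2
  π[b](ρ[f/e]((π[b](R) ⋈[b=e] σ[g>3](γ[e; SUM(a)→g](S))))) → 2
E2 row counts bottom-up:
  R → 6
  π[b](R) → 6
  S → 3
  γ[e; SUM(a)→g](S) → 3
  σ[g<=3](γ[e; SUM(a)→g](S)) → 1
  (π[b](R) ⋈[b=e] σ[g<=3](γ[e; SUM(a)→g](S))) → 0
  ρ[f/e]((π[b](R) ⋈[b=e] σ[g<=3](γ[e; SUM(a)→g](S)))) → 0
  π[b](ρ[f/e]((π[b](R) ⋈[b=e] σ[g<=3](γ[e; SUM(a)→g](S))))) → 0

E1 result:
b
9
9
E2 result:
b
(0 rows)
Witness: (9,) appears 2× in E1 but 0× in E2.

no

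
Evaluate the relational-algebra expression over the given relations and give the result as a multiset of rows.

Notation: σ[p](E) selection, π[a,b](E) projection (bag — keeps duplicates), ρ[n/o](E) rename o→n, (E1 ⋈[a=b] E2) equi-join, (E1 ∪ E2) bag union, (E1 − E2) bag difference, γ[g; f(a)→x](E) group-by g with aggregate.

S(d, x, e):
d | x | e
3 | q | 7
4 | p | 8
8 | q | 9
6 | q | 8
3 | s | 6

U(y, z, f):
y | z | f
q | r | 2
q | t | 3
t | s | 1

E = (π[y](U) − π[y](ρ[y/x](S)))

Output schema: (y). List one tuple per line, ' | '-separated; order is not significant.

Row counts bottom-up:
  U → 3
  π[y](U) → 3
  S → 5
  ρ[y/x](S) → 5
  π[y](ρ[y/x](S)) → 5
  (π[y](U) − π[y](ρ[y/x](S))) → 1

== RESULT ==
y
t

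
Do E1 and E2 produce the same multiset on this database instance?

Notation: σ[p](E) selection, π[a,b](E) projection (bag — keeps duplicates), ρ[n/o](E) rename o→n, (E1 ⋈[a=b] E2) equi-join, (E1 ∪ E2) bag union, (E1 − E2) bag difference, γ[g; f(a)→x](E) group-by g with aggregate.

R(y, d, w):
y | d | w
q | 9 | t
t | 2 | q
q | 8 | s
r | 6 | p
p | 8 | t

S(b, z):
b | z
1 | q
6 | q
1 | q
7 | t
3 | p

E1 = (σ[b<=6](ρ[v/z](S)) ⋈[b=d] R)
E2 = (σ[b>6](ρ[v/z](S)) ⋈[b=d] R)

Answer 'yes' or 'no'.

E1 per-node cardinality:
  S → 5
  ρ[v/z](S) → 5
  σ[b<=6](ρ[v/z](S)) → 4
  R → 5
  (σ[b<=6](ρ[v/z](S)) ⋈[b=d] R) → 1
E2 per-node cardinality:
  S → 5
  ρ[v/z](S) → 5
  σ[b>6](ρ[v/z](S)) → 1
  R → 5
  (σ[b>6](ρ[v/z](S)) ⋈[b=d] R) → 0

E1 result:
b | v | y | d | w
6 | q | r | 6 | p
E2 result:
b | v | y | d | w
(0 rows)
Witness: (6, 'q', 'r', 6, 'p') appears 1× in E1 but 0× in E2.

no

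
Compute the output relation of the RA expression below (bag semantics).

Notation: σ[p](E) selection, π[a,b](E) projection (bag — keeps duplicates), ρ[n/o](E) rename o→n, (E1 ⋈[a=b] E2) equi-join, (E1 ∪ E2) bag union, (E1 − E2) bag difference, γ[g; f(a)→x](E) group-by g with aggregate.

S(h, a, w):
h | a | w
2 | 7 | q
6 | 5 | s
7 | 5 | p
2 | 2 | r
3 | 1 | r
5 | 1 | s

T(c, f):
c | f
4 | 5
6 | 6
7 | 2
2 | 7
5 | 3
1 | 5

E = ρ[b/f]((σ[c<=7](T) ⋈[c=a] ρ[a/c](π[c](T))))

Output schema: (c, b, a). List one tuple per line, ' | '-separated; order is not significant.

Subexpression sizes:
  T → 6
  σ[c<=7](T) → 6
  T → 6
  π[c](T) → 6
  ρ[a/c](π[c](T)) → 6
  (σ[c<=7](T) ⋈[c=a] ρ[a/c](π[c](T))) → 6
  ρ[b/f]((σ[c<=7](T) ⋈[c=a] ρ[a/c](π[c](T)))) → 6

== RESULT ==
c | b | a
1 | 5 | 1
2 | 7 | 2
4 | 5 | 4
5 | 3 | 5
6 | 6 | 6
7 | 2 | 7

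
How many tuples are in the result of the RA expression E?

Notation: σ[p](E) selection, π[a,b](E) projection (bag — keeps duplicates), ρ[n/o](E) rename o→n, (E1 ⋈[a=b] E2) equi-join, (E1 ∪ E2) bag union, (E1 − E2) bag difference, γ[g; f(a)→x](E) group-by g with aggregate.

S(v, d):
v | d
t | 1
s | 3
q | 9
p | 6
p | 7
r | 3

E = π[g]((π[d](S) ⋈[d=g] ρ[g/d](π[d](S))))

Row counts bottom-up:
  S → 6
  π[d](S) → 6
  S → 6
  π[d](S) → 6
  ρ[g/d](π[d](S)) → 6
  (π[d](S) ⋈[d=g] ρ[g/d](π[d](S))) → 8
  π[g]((π[d](S) ⋈[d=g] ρ[g/d](π[d](S)))) → 8

|E| = 8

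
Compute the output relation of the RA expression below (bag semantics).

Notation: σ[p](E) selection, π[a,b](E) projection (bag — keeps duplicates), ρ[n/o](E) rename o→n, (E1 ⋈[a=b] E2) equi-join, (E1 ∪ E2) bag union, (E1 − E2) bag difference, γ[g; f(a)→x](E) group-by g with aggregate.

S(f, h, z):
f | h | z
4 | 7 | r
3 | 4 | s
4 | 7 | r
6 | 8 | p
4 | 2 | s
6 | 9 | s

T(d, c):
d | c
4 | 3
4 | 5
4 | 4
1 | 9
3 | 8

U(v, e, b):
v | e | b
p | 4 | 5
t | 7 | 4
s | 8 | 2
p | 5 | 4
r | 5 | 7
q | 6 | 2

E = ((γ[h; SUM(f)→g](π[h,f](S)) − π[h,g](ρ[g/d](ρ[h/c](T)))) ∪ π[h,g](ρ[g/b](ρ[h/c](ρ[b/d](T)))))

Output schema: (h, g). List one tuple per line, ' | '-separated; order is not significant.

Subexpression sizes:
  S → 6
  π[h,f](S) → 6
  γ[h; SUM(f)→g](π[h,f](S)) → 5
  T → 5
  ρ[h/c](T) → 5
  ρ[g/d](ρ[h/c](T)) → 5
  π[h,g](ρ[g/d](ρ[h/c](T))) → 5
  (γ[h; SUM(f)→g](π[h,f](S)) − π[h,g](ρ[g/d](ρ[h/c](T)))) → 5
  T → 5
  ρ[b/d](T) → 5
  ρ[h/c](ρ[b/d](T)) → 5
  ρ[g/b](ρ[h/c](ρ[b/d](T))) → 5
  π[h,g](ρ[g/b](ρ[h/c](ρ[b/d](T)))) → 5
  ((γ[h; SUM(f)→g](π[h,f](S)) − π[h,g](ρ[g/d](ρ[h/c](T)))) ∪ π[h,g](ρ[g/b](ρ[h/c](ρ[b/d](T))))) → 10

== RESULT ==
h | g
2 | 4
3 | 4
4 | 3
4 | 4
5 | 4
7 | 8
8 | 3
8 | 6
9 | 1
9 | 6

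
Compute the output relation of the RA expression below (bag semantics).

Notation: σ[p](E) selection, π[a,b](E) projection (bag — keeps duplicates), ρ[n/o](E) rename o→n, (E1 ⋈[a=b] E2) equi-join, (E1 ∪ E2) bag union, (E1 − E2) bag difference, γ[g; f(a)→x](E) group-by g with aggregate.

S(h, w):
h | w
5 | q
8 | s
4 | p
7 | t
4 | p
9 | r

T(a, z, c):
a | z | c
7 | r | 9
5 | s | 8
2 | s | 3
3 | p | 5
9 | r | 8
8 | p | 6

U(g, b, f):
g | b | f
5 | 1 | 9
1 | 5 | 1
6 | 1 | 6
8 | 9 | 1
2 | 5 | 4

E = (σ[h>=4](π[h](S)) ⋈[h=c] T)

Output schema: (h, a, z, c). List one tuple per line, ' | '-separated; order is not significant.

Row counts bottom-up:
  S → 6
  π[h](S) → 6
  σ[h>=4](π[h](S)) → 6
  T → 6
  (σ[h>=4](π[h](S)) ⋈[h=c] T) → 4

== RESULT ==
h | a | z | c
5 | 3 | p | 5
8 | 5 | s | 8
8 | 9 | r | 8
9 | 7 | r | 9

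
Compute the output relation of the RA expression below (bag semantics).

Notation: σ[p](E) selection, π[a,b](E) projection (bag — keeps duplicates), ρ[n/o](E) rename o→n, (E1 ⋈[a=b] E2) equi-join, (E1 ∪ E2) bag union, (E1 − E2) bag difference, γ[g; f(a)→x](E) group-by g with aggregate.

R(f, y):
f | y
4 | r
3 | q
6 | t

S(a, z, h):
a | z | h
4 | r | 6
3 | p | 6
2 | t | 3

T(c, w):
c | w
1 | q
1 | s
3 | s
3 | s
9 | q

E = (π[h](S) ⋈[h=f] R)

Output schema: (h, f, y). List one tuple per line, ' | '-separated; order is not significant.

Subexpression sizes:
  S → 3
  π[h](S) → 3
  R → 3
  (π[h](S) ⋈[h=f] R) → 3

== RESULT ==
h | f | y
3 | 3 | q
6 | 6 | t
6 | 6 | t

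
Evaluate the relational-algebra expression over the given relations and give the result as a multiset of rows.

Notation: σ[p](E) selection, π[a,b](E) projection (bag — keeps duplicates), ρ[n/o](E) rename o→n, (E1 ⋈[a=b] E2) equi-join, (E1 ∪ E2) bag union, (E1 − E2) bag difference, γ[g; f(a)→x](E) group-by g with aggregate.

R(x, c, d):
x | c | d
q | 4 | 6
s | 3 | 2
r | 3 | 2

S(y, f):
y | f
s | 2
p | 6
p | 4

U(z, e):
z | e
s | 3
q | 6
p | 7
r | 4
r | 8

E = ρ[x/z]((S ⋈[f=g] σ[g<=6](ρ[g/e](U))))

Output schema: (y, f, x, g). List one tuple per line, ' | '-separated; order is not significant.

Subexpression sizes:
  S → 3
  U → 5
  ρ[g/e](U) → 5
  σ[g<=6](ρ[g/e](U)) → 3
  (S ⋈[f=g] σ[g<=6](ρ[g/e](U))) → 2
  ρ[x/z]((S ⋈[f=g] σ[g<=6](ρ[g/e](U)))) → 2

== RESULT ==
y | f | x | g
p | 4 | r | 4
p | 6 | q | 6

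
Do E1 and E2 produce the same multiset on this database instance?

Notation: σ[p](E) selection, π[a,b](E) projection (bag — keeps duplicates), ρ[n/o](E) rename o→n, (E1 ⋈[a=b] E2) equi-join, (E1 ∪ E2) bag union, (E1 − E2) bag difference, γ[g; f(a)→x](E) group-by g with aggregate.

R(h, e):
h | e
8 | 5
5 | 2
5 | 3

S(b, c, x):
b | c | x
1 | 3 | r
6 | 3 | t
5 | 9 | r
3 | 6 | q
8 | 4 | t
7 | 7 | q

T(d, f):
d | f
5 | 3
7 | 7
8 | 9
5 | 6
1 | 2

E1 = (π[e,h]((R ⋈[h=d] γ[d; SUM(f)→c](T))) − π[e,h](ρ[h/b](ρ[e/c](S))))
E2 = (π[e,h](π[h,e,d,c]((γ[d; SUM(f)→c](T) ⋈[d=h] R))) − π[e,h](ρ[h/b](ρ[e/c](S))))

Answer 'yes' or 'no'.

E1 stepwise |·|:
  R → 3
  T → 5
  γ[d; SUM(f)→c](T) → 4
  (R ⋈[h=d] γ[d; SUM(f)→c](T)) → 3
  π[e,h]((R ⋈[h=d] γ[d; SUM(f)→c](T))) → 3
  S → 6
  ρ[e/c](S) → 6
  ρ[h/b](ρ[e/c](S)) → 6
  π[e,h](ρ[h/b](ρ[e/c](S))) → 6
  (π[e,h]((R ⋈[h=d] γ[d; SUM(f)→c](T))) − π[e,h](ρ[h/b](ρ[e/c](S)))) → 3
E2 stepwise |·|:
  T → 5
  γ[d; SUM(f)→c](T) → 4
  R → 3
  (γ[d; SUM(f)→c](T) ⋈[d=h] R) → 3
  π[h,e,d,c]((γ[d; SUM(f)→c](T) ⋈[d=h] R)) → 3
  π[e,h](π[h,e,d,c]((γ[d; SUM(f)→c](T) ⋈[d=h] R))) → 3
  S → 6
  ρ[e/c](S) → 6
  ρ[h/b](ρ[e/c](S)) → 6
  π[e,h](ρ[h/b](ρ[e/c](S))) → 6
  (π[e,h](π[h,e,d,c]((γ[d; SUM(f)→c](T) ⋈[d=h] R))) − π[e,h](ρ[h/b](ρ[e/c](S)))) → 3

E1 and E2 produce the same multiset:
e | h
2 | 5
3 | 5
5 | 8

yes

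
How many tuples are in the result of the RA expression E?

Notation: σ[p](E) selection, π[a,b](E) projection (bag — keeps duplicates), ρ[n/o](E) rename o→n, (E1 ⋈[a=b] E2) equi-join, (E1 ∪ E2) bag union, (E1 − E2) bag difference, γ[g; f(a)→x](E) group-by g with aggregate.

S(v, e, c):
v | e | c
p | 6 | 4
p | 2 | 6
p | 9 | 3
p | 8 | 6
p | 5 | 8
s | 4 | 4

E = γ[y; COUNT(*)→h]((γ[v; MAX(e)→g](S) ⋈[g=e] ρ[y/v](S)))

Stepwise |·|:
  S → 6
  γ[v; MAX(e)→g](S) → 2
  S → 6
  ρ[y/v](S) → 6
  (γ[v; MAX(e)→g](S) ⋈[g=e] ρ[y/v](S)) → 2
  γ[y; COUNT(*)→h]((γ[v; MAX(e)→g](S) ⋈[g=e] ρ[y/v](S))) → 2

|E| = 2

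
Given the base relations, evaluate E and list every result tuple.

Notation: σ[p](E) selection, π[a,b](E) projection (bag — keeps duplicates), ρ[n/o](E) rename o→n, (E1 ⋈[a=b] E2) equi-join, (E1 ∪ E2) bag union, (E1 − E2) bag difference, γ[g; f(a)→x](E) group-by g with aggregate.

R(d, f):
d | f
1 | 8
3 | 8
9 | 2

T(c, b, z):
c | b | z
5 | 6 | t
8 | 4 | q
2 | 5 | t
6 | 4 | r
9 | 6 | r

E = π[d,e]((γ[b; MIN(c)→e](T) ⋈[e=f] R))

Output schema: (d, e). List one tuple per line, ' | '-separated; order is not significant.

Subexpression sizes:
  T → 5
  γ[b; MIN(c)→e](T) → 3
  R → 3
  (γ[b; MIN(c)→e](T) ⋈[e=f] R) → 1
  π[d,e]((γ[b; MIN(c)→e](T) ⋈[e=f] R)) → 1

== RESULT ==
d | e
9 | 2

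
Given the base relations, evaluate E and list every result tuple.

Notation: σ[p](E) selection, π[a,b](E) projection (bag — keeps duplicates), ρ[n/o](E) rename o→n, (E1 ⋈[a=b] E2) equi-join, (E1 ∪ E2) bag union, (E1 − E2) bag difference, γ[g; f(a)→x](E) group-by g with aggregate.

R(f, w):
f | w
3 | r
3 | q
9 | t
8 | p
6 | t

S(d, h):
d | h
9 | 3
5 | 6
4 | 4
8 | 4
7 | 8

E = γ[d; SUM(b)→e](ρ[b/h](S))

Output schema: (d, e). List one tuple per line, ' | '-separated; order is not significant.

Row counts bottom-up:
  S → 5
  ρ[b/h](S) → 5
  γ[d; SUM(b)→e](ρ[b/h](S)) → 5

== RESULT ==
d | e
4 | 4
5 | 6
7 | 8
8 | 4
9 | 3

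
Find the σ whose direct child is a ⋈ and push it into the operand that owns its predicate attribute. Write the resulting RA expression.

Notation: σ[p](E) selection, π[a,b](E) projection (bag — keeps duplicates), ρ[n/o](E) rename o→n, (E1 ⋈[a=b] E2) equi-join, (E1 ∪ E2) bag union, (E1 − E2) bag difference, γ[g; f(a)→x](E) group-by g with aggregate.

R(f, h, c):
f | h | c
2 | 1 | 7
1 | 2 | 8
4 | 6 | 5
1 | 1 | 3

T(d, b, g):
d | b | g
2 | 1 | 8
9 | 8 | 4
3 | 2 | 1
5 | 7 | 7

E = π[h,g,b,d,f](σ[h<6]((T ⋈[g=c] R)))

σ filters on h, owned by the right side.
E' = π[h,g,b,d,f]((T ⋈[g=c] σ[h<6](R)))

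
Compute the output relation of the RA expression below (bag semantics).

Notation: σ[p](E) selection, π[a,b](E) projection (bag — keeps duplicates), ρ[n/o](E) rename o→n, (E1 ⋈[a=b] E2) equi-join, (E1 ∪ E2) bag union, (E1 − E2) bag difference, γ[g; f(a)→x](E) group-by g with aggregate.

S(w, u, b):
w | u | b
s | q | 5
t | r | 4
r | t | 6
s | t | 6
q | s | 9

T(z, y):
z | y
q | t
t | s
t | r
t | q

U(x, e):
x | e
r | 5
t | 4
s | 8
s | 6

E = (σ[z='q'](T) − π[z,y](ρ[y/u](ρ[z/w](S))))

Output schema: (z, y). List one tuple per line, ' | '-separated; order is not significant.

Row counts bottom-up:
  T → 4
  σ[z='q'](T) → 1
  S → 5
  ρ[z/w](S) → 5
  ρ[y/u](ρ[z/w](S)) → 5
  π[z,y](ρ[y/u](ρ[z/w](S))) → 5
  (σ[z='q'](T) − π[z,y](ρ[y/u](ρ[z/w](S)))) → 1

== RESULT ==
z | y
q | t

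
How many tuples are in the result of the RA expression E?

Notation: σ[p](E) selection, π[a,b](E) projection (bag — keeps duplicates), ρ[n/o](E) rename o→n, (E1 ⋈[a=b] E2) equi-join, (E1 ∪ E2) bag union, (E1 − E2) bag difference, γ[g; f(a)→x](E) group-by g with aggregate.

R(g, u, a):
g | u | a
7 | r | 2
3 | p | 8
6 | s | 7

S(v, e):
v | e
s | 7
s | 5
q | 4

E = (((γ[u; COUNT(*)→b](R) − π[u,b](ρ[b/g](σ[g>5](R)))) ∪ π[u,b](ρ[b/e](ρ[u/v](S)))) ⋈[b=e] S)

Per-node cardinality:
  R → 3
  γ[u; COUNT(*)→b](R) → 3
  R → 3
  σ[g>5](R) → 2
  ρ[b/g](σ[g>5](R)) → 2
  π[u,b](ρ[b/g](σ[g>5](R))) → 2
  (γ[u; COUNT(*)→b](R) − π[u,b](ρ[b/g](σ[g>5](R)))) → 3
  S → 3
  ρ[u/v](S) → 3
  ρ[b/e](ρ[u/v](S)) → 3
  π[u,b](ρ[b/e](ρ[u/v](S))) → 3
  ((γ[u; COUNT(*)→b](R) − π[u,b](ρ[b/g](σ[g>5](R)))) ∪ π[u,b](ρ[b/e](ρ[u/v](S)))) → 6
  S → 3
  (((γ[u; COUNT(*)→b](R) − π[u,b](ρ[b/g](σ[g>5](R)))) ∪ π[u,b](ρ[b/e](ρ[u/v](S)))) ⋈[b=e] S) → 3

|E| = 3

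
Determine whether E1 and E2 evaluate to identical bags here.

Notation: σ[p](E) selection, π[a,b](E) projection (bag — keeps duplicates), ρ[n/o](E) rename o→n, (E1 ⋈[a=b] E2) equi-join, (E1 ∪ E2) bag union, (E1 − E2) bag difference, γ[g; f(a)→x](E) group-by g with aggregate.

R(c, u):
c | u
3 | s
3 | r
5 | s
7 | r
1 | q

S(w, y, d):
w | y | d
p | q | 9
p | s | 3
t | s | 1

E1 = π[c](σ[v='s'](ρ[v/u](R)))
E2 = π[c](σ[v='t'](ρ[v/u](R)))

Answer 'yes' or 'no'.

E1 subexpression sizes:
  R → 5
  ρ[v/u](R) → 5
  σ[v='s'](ρ[v/u](R)) → 2
  π[c](σ[v='s'](ρ[v/u](R))) → 2
E2 subexpression sizes:
  R → 5
  ρ[v/u](R) → 5
  σ[v='t'](ρ[v/u](R)) → 0
  π[c](σ[v='t'](ρ[v/u](R))) → 0

E1 result:
c
3
5
E2 result:
c
(0 rows)
Witness: (3,) appears 1× in E1 but 0× in E2.

no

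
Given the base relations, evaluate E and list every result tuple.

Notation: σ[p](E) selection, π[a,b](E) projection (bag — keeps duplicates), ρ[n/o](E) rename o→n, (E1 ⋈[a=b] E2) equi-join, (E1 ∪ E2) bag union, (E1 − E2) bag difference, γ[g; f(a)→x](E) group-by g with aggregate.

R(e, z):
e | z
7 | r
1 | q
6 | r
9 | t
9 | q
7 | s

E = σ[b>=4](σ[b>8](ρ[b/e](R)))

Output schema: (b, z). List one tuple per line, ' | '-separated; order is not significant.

Per-node cardinality:
  R → 6
  ρ[b/e](R) → 6
  σ[b>8](ρ[b/e](R)) → 2
  σ[b>=4](σ[b>8](ρ[b/e](R))) → 2

== RESULT ==
b | z
9 | q
9 | t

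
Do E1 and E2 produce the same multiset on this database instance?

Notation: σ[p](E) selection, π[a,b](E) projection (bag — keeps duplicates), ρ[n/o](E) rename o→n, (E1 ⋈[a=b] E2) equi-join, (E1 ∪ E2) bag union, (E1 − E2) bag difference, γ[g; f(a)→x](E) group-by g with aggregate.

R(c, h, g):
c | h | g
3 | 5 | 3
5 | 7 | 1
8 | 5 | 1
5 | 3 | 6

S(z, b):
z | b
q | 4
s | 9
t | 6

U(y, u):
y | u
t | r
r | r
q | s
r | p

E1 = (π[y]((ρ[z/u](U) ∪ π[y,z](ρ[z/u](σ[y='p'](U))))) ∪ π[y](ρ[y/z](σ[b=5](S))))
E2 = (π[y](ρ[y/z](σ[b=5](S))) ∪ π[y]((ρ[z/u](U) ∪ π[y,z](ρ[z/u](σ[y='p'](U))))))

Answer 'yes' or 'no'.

E1 stepwise |·|:
  U → 4
  ρ[z/u](U) → 4
  U → 4
  σ[y='p'](U) → 0
  ρ[z/u](σ[y='p'](U)) → 0
  π[y,z](ρ[z/u](σ[y='p'](U))) → 0
  (ρ[z/u](U) ∪ π[y,z](ρ[z/u](σ[y='p'](U)))) → 4
  π[y]((ρ[z/u](U) ∪ π[y,z](ρ[z/u](σ[y='p'](U))))) → 4
  S → 3
  σ[b=5](S) → 0
  ρ[y/z](σ[b=5](S)) → 0
  π[y](ρ[y/z](σ[b=5](S))) → 0
  (π[y]((ρ[z/u](U) ∪ π[y,z](ρ[z/u](σ[y='p'](U))))) ∪ π[y](ρ[y/z](σ[b=5](S)))) → 4
E2 stepwise |·|:
  S → 3
  σ[b=5](S) → 0
  ρ[y/z](σ[b=5](S)) → 0
  π[y](ρ[y/z](σ[b=5](S))) → 0
  U → 4
  ρ[z/u](U) → 4
  U → 4
  σ[y='p'](U) → 0
  ρ[z/u](σ[y='p'](U)) → 0
  π[y,z](ρ[z/u](σ[y='p'](U))) → 0
  (ρ[z/u](U) ∪ π[y,z](ρ[z/u](σ[y='p'](U)))) → 4
  π[y]((ρ[z/u](U) ∪ π[y,z](ρ[z/u](σ[y='p'](U))))) → 4
  (π[y](ρ[y/z](σ[b=5](S))) ∪ π[y]((ρ[z/u](U) ∪ π[y,z](ρ[z/u](σ[y='p'](U)))))) → 4

E1 and E2 produce the same multiset:
y
q
r
r
t

yes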